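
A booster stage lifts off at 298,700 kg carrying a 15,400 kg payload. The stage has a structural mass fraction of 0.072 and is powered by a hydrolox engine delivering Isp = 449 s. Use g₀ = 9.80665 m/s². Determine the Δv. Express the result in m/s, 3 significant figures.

Stage wet mass = m₀ − payload = 298,700 − 15,400 = 283,300 kg.
Stage dry mass = ε × stage wet mass = 0.072 × 283,300 = 20,397.6 kg.
Burnout mass m_f = stage dry + payload = 20,397.6 + 15,400 = 35,797.6 kg.
v_e = Isp · g₀ = 449 × 9.80665 = 4403.2 m/s.
From the ideal rocket equation, Δv = v_e · ln(298,700/35,797.6) = 4403.2 × ln(8.344) = 4403.2 × 2.1216 ≈ 9342 m/s.

Δv ≈ 9340 m/s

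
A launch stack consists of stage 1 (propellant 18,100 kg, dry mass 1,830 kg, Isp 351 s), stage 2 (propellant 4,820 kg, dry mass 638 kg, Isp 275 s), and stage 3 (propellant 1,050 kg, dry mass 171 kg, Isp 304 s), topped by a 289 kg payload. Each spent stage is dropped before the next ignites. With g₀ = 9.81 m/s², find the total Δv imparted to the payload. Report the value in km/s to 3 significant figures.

Δv ≈ 10.6 km/s

Ignition mass of stage 1 = 18,100+1,830 + 4,820+638 + 1,050+171 + 289 = 26,898 kg.
Stage 1: m₀ = 26,898 kg, m_f = 26,898 − 18,100 = 8,798 kg; Δv = 351×9.81×ln(3.057) = 3443.3×1.1175 ≈ 3848 m/s.
Stage 2: m₀ = 6,968 kg, m_f = 6,968 − 4,820 = 2,148 kg; Δv = 275×9.81×ln(3.244) = 2697.8×1.1768 ≈ 3175 m/s.
Stage 3: m₀ = 1,510 kg, m_f = 1,510 − 1,050 = 460 kg; Δv = 304×9.81×ln(3.283) = 2982.2×1.1886 ≈ 3545 m/s.
Total Δv = 3848 + 3175 + 3545 = 10568 m/s.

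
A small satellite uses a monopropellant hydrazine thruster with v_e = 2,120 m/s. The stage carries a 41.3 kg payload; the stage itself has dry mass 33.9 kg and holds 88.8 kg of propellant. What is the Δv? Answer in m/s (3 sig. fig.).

m₀ = payload + dry + propellant = 41.3 + 33.9 + 88.8 = 164 kg.
m_f = payload + dry = 41.3 + 33.9 = 75.2 kg.
From the ideal rocket equation, Δv = v_e · ln(m₀/m_f) = 2120.0 × ln(2.181) = 2120.0 × 0.7797 ≈ 1653.0 m/s.

Δv ≈ 1650 m/s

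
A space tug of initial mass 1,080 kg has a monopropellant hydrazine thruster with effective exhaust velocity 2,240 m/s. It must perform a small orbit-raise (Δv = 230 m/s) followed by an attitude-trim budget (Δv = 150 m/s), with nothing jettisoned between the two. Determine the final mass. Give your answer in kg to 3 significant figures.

final mass ≈ 911 kg

After the first burn: m = 1080 × exp(−230/2240.0) = 1080 × 0.90242 = 974.614 kg.
After the second burn: m = 974.614 × exp(−150/2240.0) = 974.614 × 0.93523 = 911.488 kg.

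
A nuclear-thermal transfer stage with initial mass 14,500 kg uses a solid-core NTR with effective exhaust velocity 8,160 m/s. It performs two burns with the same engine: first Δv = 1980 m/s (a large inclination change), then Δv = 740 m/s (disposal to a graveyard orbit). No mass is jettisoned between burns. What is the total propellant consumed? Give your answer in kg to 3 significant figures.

After the first burn: m = 14500 × exp(−1980/8160.0) = 14500 × 0.78455 = 11,376 kg.
After the second burn: m = 11,376 × exp(−740/8160.0) = 11,376 × 0.91330 = 10,389.7 kg.
Total propellant = m₀ − m_final = 14500 − 10,389.7 = 4,110.3 kg.

total propellant consumed ≈ 4110 kg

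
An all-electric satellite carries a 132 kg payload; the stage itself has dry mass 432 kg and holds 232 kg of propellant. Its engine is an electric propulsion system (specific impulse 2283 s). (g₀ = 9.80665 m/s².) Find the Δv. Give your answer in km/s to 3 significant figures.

v_e = Isp · g₀ = 2283 × 9.80665 = 22388.6 m/s.
m₀ = payload + dry + propellant = 132 + 432 + 232 = 796 kg.
m_f = payload + dry = 132 + 432 = 564 kg.
Rocket equation: Δv = v_e · ln(m₀/m_f) = 22388.6 × ln(1.411) = 22388.6 × 0.3445 ≈ 7713.9 m/s.

Δv ≈ 7.71 km/s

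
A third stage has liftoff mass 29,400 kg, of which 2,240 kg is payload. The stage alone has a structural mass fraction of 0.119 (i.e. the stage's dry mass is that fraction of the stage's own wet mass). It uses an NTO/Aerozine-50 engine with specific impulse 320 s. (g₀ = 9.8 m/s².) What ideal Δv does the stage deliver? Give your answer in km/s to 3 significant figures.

Δv ≈ 5.27 km/s

Stage wet mass = m₀ − payload = 29,400 − 2,240 = 27,160 kg.
Stage dry mass = ε × stage wet mass = 0.119 × 27,160 = 3,232.04 kg.
Burnout mass m_f = stage dry + payload = 3,232.04 + 2,240 = 5,472.04 kg.
v_e = Isp · g₀ = 320 × 9.8 = 3136.0 m/s.
By the Tsiolkovsky rocket equation, Δv = v_e · ln(29,400/5,472.04) = 3136.0 × ln(5.373) = 3136.0 × 1.6813 ≈ 5273 m/s.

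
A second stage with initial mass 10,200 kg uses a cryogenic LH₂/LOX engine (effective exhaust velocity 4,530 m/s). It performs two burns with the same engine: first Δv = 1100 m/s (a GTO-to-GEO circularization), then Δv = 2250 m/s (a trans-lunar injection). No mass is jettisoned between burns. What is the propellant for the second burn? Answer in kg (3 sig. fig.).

propellant for the second burn ≈ 3130 kg

After the first burn: m = 10200 × exp(−1100/4530.0) = 10200 × 0.78441 = 8,000.98 kg.
After the second burn: m = 8,000.98 × exp(−2250/4530.0) = 8,000.98 × 0.60854 = 4,868.92 kg.
Second-burn propellant = 8,000.98 − 4,868.92 = 3,132.06 kg.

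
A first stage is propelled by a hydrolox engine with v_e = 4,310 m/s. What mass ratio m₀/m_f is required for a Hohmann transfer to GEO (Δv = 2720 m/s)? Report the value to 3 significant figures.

m₀/m_f = exp(Δv / v_e) = exp(2720 / 4310.0) = exp(0.6311) = 1.8797.

mass ratio ≈ 1.88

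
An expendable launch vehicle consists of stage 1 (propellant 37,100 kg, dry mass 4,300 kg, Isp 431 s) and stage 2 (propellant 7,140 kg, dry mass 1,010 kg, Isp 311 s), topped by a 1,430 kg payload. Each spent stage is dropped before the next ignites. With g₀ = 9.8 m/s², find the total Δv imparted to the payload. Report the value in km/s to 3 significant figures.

Ignition mass of stage 1 = 37,100+4,300 + 7,140+1,010 + 1,430 = 50,980 kg.
Stage 1: m₀ = 50,980 kg, m_f = 50,980 − 37,100 = 13,880 kg; Δv = 431×9.8×ln(3.673) = 4223.8×1.3010 ≈ 5495 m/s.
Stage 2: m₀ = 9,580 kg, m_f = 9,580 − 7,140 = 2,440 kg; Δv = 311×9.8×ln(3.926) = 3047.8×1.3677 ≈ 4168 m/s.
Total Δv = 5495 + 4168 = 9663 m/s.

Δv ≈ 9.66 km/s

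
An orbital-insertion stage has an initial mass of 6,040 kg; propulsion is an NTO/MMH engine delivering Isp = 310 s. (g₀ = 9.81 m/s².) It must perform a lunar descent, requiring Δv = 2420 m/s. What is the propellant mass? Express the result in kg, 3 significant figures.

v_e = Isp · g₀ = 310 × 9.81 = 3041.1 m/s.
Using Δv = v_e ln(m₀/m_f): m₀/m_f = exp(Δv / v_e) = exp(2420 / 3041.1) = exp(0.7958) = 2.2161.
m_f = 6,040 / 2.2161 = 2,725.51 kg, so propellant = m₀ − m_f = 6,040 − 2,725.51 = 3,314.49 kg.

propellant mass ≈ 3310 kg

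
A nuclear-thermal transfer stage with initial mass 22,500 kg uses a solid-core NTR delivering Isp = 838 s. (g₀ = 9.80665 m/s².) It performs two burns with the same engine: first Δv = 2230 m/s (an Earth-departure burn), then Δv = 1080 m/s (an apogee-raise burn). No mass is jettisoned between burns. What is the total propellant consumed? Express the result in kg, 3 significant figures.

total propellant consumed ≈ 7460 kg

v_e = Isp · g₀ = 838 × 9.80665 = 8218.0 m/s.
After the first burn: m = 22500 × exp(−2230/8218.0) = 22500 × 0.76234 = 17,152.7 kg.
After the second burn: m = 17,152.7 × exp(−1080/8218.0) = 17,152.7 × 0.87685 = 15,040.3 kg.
Total propellant = m₀ − m_final = 22500 − 15,040.3 = 7,459.7 kg.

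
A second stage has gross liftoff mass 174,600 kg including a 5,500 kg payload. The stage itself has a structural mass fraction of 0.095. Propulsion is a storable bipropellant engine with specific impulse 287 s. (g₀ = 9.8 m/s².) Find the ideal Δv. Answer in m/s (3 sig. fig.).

Δv ≈ 5880 m/s

Stage wet mass = m₀ − payload = 174,600 − 5,500 = 169,100 kg.
Stage dry mass = ε × stage wet mass = 0.095 × 169,100 = 16,064.5 kg.
Burnout mass m_f = stage dry + payload = 16,064.5 + 5,500 = 21,564.5 kg.
v_e = Isp · g₀ = 287 × 9.8 = 2812.6 m/s.
Δv = v_e · ln(174,600/21,564.5) = 2812.6 × ln(8.097) = 2812.6 × 2.0914 ≈ 5882 m/s.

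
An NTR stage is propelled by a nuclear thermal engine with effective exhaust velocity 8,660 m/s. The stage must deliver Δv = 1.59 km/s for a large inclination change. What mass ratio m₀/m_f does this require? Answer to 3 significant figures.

mass ratio ≈ 1.20

m₀/m_f = exp(Δv / v_e) = exp(1590 / 8660.0) = exp(0.1836) = 1.2015.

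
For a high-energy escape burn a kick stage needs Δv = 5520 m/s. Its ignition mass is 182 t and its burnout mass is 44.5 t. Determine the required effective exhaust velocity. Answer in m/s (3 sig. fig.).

ln(m₀/m_f) = ln(182000/44500) = ln(4.09) = 1.4085.
v_e = Δv / ln(m₀/m_f) = 5520 / 1.4085 = 3919.0 m/s.

v_e ≈ 3920 m/s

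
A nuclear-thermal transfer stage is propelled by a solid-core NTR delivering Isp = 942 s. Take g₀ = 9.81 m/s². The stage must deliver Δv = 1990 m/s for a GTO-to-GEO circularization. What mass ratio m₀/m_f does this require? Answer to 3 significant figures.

mass ratio ≈ 1.24

v_e = Isp · g₀ = 942 × 9.81 = 9241.0 m/s.
m₀/m_f = exp(Δv / v_e) = exp(1990 / 9241.0) = exp(0.2153) = 1.2403.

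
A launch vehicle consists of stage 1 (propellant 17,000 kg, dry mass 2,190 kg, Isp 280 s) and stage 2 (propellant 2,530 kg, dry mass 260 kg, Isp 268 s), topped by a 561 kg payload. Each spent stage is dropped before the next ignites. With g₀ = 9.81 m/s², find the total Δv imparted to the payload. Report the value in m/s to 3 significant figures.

Δv ≈ 7550 m/s

Ignition mass of stage 1 = 17,000+2,190 + 2,530+260 + 561 = 22,541 kg.
Stage 1: m₀ = 22,541 kg, m_f = 22,541 − 17,000 = 5,541 kg; Δv = 280×9.81×ln(4.068) = 2746.8×1.4032 ≈ 3854 m/s.
Stage 2: m₀ = 3,351 kg, m_f = 3,351 − 2,530 = 821 kg; Δv = 268×9.81×ln(4.082) = 2629.1×1.4065 ≈ 3698 m/s.
Total Δv = 3854 + 3698 = 7552 m/s.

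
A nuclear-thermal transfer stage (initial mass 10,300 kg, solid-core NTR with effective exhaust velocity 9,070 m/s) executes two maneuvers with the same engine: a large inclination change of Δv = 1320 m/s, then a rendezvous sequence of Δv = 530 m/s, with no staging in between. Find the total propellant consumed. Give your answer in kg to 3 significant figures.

After the first burn: m = 10300 × exp(−1320/9070.0) = 10300 × 0.86456 = 8,904.97 kg.
After the second burn: m = 8,904.97 × exp(−530/9070.0) = 8,904.97 × 0.94324 = 8,399.52 kg.
Total propellant = m₀ − m_final = 10300 − 8,399.52 = 1,900.48 kg.

total propellant consumed ≈ 1900 kg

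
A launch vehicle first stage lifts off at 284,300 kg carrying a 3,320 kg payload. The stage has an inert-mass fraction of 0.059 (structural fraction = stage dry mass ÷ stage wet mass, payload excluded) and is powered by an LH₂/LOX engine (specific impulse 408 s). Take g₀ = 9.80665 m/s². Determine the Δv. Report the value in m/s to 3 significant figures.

Δv ≈ 10600 m/s

Stage wet mass = m₀ − payload = 284,300 − 3,320 = 280,980 kg.
Stage dry mass = ε × stage wet mass = 0.059 × 280,980 = 16,577.8 kg.
Burnout mass m_f = stage dry + payload = 16,577.8 + 3,320 = 19,897.8 kg.
v_e = Isp · g₀ = 408 × 9.80665 = 4001.1 m/s.
Δv = v_e · ln(284,300/19,897.8) = 4001.1 × ln(14.29) = 4001.1 × 2.6594 ≈ 10641 m/s.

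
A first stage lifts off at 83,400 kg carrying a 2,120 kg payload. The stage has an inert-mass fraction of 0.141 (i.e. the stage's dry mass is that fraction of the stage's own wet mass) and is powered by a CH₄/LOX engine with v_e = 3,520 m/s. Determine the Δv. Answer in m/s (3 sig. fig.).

Δv ≈ 6390 m/s

Stage wet mass = m₀ − payload = 83,400 − 2,120 = 81,280 kg.
Stage dry mass = ε × stage wet mass = 0.141 × 81,280 = 11,460.5 kg.
Burnout mass m_f = stage dry + payload = 11,460.5 + 2,120 = 13,580.5 kg.
By the Tsiolkovsky rocket equation, Δv = v_e · ln(83,400/13,580.5) = 3520.0 × ln(6.141) = 3520.0 × 1.8150 ≈ 6389 m/s.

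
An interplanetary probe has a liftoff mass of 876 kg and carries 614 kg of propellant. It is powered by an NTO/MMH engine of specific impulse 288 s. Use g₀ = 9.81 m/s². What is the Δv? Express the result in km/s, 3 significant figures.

Δv ≈ 3.41 km/s

v_e = Isp · g₀ = 288 × 9.81 = 2825.3 m/s.
m_f = m₀ − m_prop = 876 − 614 = 262 kg.
By the Tsiolkovsky rocket equation, Δv = v_e · ln(m₀/m_f) = 2825.3 × ln(3.344) = 2825.3 × 1.2070 ≈ 3410.2 m/s.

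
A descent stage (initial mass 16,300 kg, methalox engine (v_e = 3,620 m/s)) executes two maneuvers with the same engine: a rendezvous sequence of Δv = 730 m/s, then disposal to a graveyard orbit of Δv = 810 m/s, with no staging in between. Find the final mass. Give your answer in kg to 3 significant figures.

final mass ≈ 10700 kg

After the first burn: m = 16300 × exp(−730/3620.0) = 16300 × 0.81737 = 13,323.1 kg.
After the second burn: m = 13,323.1 × exp(−810/3620.0) = 13,323.1 × 0.79951 = 10,652 kg.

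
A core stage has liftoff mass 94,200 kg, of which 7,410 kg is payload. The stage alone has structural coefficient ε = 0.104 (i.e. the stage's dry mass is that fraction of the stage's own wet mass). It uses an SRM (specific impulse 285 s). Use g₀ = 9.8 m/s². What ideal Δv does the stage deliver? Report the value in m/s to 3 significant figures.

Stage wet mass = m₀ − payload = 94,200 − 7,410 = 86,790 kg.
Stage dry mass = ε × stage wet mass = 0.104 × 86,790 = 9,026.16 kg.
Burnout mass m_f = stage dry + payload = 9,026.16 + 7,410 = 16,436.16 kg.
v_e = Isp · g₀ = 285 × 9.8 = 2793.0 m/s.
By the Tsiolkovsky rocket equation, Δv = v_e · ln(94,200/16,436.16) = 2793.0 × ln(5.731) = 2793.0 × 1.7459 ≈ 4876 m/s.

Δv ≈ 4880 m/s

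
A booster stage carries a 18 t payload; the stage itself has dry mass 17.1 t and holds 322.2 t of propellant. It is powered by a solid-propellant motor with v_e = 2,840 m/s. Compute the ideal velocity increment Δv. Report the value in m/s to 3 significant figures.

m₀ = payload + dry + propellant = 18 + 17.1 + 322.2 = 357.3 t.
m_f = payload + dry = 18 + 17.1 = 35.1 t.
Δv = v_e · ln(m₀/m_f) = 2840.0 × ln(10.18) = 2840.0 × 2.3204 ≈ 6589.9 m/s.

Δv ≈ 6590 m/s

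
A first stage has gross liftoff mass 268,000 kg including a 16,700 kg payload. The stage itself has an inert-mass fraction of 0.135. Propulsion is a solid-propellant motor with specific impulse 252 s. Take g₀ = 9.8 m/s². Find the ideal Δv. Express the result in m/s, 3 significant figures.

Δv ≈ 4120 m/s

Stage wet mass = m₀ − payload = 268,000 − 16,700 = 251,300 kg.
Stage dry mass = ε × stage wet mass = 0.135 × 251,300 = 33,925.5 kg.
Burnout mass m_f = stage dry + payload = 33,925.5 + 16,700 = 50,625.5 kg.
v_e = Isp · g₀ = 252 × 9.8 = 2469.6 m/s.
Using Δv = v_e ln(m₀/m_f): Δv = v_e · ln(268,000/50,625.5) = 2469.6 × ln(5.294) = 2469.6 × 1.6665 ≈ 4116 m/s.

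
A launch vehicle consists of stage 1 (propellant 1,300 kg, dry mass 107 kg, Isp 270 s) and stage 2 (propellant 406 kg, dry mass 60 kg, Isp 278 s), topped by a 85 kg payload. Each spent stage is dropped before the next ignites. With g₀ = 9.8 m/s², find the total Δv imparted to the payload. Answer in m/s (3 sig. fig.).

Δv ≈ 6520 m/s

Ignition mass of stage 1 = 1,300+107 + 406+60 + 85 = 1,958 kg.
Stage 1: m₀ = 1,958 kg, m_f = 1,958 − 1,300 = 658 kg; Δv = 270×9.8×ln(2.976) = 2646.0×1.0905 ≈ 2885 m/s.
Stage 2: m₀ = 551 kg, m_f = 551 − 406 = 145 kg; Δv = 278×9.8×ln(3.8) = 2724.4×1.3350 ≈ 3637 m/s.
Total Δv = 2885 + 3637 = 6522 m/s.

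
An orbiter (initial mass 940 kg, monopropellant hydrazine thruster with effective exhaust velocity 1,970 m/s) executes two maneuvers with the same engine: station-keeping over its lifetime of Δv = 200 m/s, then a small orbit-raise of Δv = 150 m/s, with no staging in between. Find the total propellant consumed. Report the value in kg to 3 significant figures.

After the first burn: m = 940 × exp(−200/1970.0) = 940 × 0.90346 = 849.252 kg.
After the second burn: m = 849.252 × exp(−150/1970.0) = 849.252 × 0.92668 = 786.985 kg.
Total propellant = m₀ − m_final = 940 − 786.985 = 153.015 kg.

total propellant consumed ≈ 153 kg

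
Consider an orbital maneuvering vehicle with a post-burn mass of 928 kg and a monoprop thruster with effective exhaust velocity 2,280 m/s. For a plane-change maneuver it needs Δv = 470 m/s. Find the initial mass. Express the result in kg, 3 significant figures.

initial mass ≈ 1140 kg

m₀/m_f = exp(Δv / v_e) = exp(470 / 2280.0) = exp(0.2061) = 1.2289.
m₀ = m_f × 1.2289 = 928 × 1.2289 = 1,140.42 kg.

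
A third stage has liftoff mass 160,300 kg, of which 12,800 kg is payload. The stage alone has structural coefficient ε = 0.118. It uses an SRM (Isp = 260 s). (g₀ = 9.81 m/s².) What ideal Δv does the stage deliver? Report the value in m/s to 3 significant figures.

Δv ≈ 4260 m/s

Stage wet mass = m₀ − payload = 160,300 − 12,800 = 147,500 kg.
Stage dry mass = ε × stage wet mass = 0.118 × 147,500 = 17,405 kg.
Burnout mass m_f = stage dry + payload = 17,405 + 12,800 = 30,205 kg.
v_e = Isp · g₀ = 260 × 9.81 = 2550.6 m/s.
Δv = v_e · ln(160,300/30,205) = 2550.6 × ln(5.307) = 2550.6 × 1.6690 ≈ 4257 m/s.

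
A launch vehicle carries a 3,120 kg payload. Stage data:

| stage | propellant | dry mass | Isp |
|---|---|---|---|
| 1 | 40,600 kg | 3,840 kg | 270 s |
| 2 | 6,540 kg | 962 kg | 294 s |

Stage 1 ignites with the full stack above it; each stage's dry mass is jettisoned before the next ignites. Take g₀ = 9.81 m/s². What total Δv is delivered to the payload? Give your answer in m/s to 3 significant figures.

Δv ≈ 6300 m/s

Ignition mass of stage 1 = 40,600+3,840 + 6,540+962 + 3,120 = 55,062 kg.
Stage 1: m₀ = 55,062 kg, m_f = 55,062 − 40,600 = 14,462 kg; Δv = 270×9.81×ln(3.807) = 2648.7×1.3369 ≈ 3541 m/s.
Stage 2: m₀ = 10,622 kg, m_f = 10,622 − 6,540 = 4,082 kg; Δv = 294×9.81×ln(2.602) = 2884.1×0.9563 ≈ 2758 m/s.
Total Δv = 3541 + 2758 = 6299 m/s.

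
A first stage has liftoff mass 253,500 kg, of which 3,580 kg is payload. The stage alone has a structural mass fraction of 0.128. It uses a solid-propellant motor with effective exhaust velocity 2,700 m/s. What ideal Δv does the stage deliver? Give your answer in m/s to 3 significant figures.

Stage wet mass = m₀ − payload = 253,500 − 3,580 = 249,920 kg.
Stage dry mass = ε × stage wet mass = 0.128 × 249,920 = 31,989.8 kg.
Burnout mass m_f = stage dry + payload = 31,989.8 + 3,580 = 35,569.8 kg.
Using Δv = v_e ln(m₀/m_f): Δv = v_e · ln(253,500/35,569.8) = 2700.0 × ln(7.127) = 2700.0 × 1.9639 ≈ 5302 m/s.

Δv ≈ 5300 m/s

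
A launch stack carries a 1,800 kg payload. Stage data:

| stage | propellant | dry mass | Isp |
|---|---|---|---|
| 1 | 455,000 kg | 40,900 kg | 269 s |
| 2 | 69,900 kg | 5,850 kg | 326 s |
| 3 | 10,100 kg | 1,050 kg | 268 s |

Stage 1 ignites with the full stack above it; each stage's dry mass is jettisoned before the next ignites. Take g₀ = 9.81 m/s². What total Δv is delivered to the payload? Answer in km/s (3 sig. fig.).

Δv ≈ 12.9 km/s

Ignition mass of stage 1 = 455,000+40,900 + 69,900+5,850 + 10,100+1,050 + 1,800 = 584,600 kg.
Stage 1: m₀ = 584,600 kg, m_f = 584,600 − 455,000 = 129,600 kg; Δv = 269×9.81×ln(4.511) = 2638.9×1.5065 ≈ 3975 m/s.
Stage 2: m₀ = 88,700 kg, m_f = 88,700 − 69,900 = 18,800 kg; Δv = 326×9.81×ln(4.718) = 3198.1×1.5514 ≈ 4961 m/s.
Stage 3: m₀ = 12,950 kg, m_f = 12,950 − 10,100 = 2,850 kg; Δv = 268×9.81×ln(4.544) = 2629.1×1.5138 ≈ 3980 m/s.
Total Δv = 3975 + 4961 + 3980 = 12916 m/s.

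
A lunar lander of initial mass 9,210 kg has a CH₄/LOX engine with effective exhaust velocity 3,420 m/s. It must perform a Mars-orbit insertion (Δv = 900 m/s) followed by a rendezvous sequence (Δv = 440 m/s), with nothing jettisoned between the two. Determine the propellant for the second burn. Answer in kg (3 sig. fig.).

propellant for the second burn ≈ 855 kg

After the first burn: m = 9210 × exp(−900/3420.0) = 9210 × 0.76862 = 7,078.99 kg.
After the second burn: m = 7,078.99 × exp(−440/3420.0) = 7,078.99 × 0.87928 = 6,224.41 kg.
Second-burn propellant = 7,078.99 − 6,224.41 = 854.58 kg.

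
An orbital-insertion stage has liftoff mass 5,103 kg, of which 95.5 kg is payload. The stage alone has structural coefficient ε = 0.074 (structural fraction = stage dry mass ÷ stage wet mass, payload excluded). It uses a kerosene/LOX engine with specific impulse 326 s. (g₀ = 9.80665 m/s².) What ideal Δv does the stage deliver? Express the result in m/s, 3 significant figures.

Stage wet mass = m₀ − payload = 5,103 − 95.5 = 5,007.5 kg.
Stage dry mass = ε × stage wet mass = 0.074 × 5,007.5 = 370.555 kg.
Burnout mass m_f = stage dry + payload = 370.555 + 95.5 = 466.055 kg.
v_e = Isp · g₀ = 326 × 9.80665 = 3197.0 m/s.
Δv = v_e · ln(5,103/466.055) = 3197.0 × ln(10.95) = 3197.0 × 2.3933 ≈ 7651 m/s.

Δv ≈ 7650 m/s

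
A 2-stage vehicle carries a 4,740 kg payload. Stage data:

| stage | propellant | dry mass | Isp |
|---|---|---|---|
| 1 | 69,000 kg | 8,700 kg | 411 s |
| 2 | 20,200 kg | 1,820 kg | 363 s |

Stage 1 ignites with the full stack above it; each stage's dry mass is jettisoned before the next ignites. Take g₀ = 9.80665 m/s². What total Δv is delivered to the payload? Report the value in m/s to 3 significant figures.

Δv ≈ 9360 m/s

Ignition mass of stage 1 = 69,000+8,700 + 20,200+1,820 + 4,740 = 104,460 kg.
Stage 1: m₀ = 104,460 kg, m_f = 104,460 − 69,000 = 35,460 kg; Δv = 411×9.80665×ln(2.946) = 4030.5×1.0804 ≈ 4355 m/s.
Stage 2: m₀ = 26,760 kg, m_f = 26,760 − 20,200 = 6,560 kg; Δv = 363×9.80665×ln(4.079) = 3559.8×1.4059 ≈ 5005 m/s.
Total Δv = 4355 + 5005 = 9360 m/s.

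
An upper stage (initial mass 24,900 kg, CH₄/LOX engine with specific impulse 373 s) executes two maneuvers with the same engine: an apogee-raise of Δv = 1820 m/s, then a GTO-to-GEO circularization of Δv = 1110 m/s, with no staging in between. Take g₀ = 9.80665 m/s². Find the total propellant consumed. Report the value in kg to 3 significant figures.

total propellant consumed ≈ 13700 kg

v_e = Isp · g₀ = 373 × 9.80665 = 3657.9 m/s.
After the first burn: m = 24900 × exp(−1820/3657.9) = 24900 × 0.60801 = 15,139.4 kg.
After the second burn: m = 15,139.4 × exp(−1110/3657.9) = 15,139.4 × 0.73826 = 11,176.8 kg.
Total propellant = m₀ − m_final = 24900 − 11,176.8 = 13,723.2 kg.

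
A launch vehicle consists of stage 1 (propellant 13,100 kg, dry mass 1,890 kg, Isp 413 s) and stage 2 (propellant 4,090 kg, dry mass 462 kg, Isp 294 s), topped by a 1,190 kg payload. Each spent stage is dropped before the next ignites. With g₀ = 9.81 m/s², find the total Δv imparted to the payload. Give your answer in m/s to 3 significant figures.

Δv ≈ 7640 m/s

Ignition mass of stage 1 = 13,100+1,890 + 4,090+462 + 1,190 = 20,732 kg.
Stage 1: m₀ = 20,732 kg, m_f = 20,732 − 13,100 = 7,632 kg; Δv = 413×9.81×ln(2.716) = 4051.5×0.9993 ≈ 4049 m/s.
Stage 2: m₀ = 5,742 kg, m_f = 5,742 − 4,090 = 1,652 kg; Δv = 294×9.81×ln(3.476) = 2884.1×1.2458 ≈ 3593 m/s.
Total Δv = 4049 + 3593 = 7642 m/s.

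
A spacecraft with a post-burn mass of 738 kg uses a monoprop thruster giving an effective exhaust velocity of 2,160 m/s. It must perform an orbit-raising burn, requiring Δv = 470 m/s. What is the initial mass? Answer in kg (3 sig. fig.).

initial mass ≈ 917 kg

m₀/m_f = exp(Δv / v_e) = exp(470 / 2160.0) = exp(0.2176) = 1.2431.
m₀ = m_f × 1.2431 = 738 × 1.2431 = 917.408 kg.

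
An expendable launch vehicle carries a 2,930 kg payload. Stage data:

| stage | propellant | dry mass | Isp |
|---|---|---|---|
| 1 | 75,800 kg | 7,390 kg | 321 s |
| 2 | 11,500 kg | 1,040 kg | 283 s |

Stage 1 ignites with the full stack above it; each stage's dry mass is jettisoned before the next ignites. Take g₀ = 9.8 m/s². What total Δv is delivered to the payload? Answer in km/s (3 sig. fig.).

Ignition mass of stage 1 = 75,800+7,390 + 11,500+1,040 + 2,930 = 98,660 kg.
Stage 1: m₀ = 98,660 kg, m_f = 98,660 − 75,800 = 22,860 kg; Δv = 321×9.8×ln(4.316) = 3145.8×1.4623 ≈ 4600 m/s.
Stage 2: m₀ = 15,470 kg, m_f = 15,470 − 11,500 = 3,970 kg; Δv = 283×9.8×ln(3.897) = 2773.4×1.3601 ≈ 3772 m/s.
Total Δv = 4600 + 3772 = 8372 m/s.

Δv ≈ 8.37 km/s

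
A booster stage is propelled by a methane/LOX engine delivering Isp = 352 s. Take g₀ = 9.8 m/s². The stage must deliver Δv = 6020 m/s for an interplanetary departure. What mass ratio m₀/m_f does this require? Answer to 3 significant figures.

v_e = Isp · g₀ = 352 × 9.8 = 3449.6 m/s.
m₀/m_f = exp(Δv / v_e) = exp(6020 / 3449.6) = exp(1.7451) = 5.7266.

mass ratio ≈ 5.73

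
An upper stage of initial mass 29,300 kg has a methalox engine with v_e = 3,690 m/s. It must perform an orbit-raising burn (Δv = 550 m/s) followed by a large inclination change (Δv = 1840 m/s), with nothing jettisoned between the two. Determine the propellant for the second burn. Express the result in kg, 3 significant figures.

After the first burn: m = 29300 × exp(−550/3690.0) = 29300 × 0.86152 = 25,242.5 kg.
After the second burn: m = 25,242.5 × exp(−1840/3690.0) = 25,242.5 × 0.60735 = 15,331 kg.
Second-burn propellant = 25,242.5 − 15,331 = 9,911.5 kg.

propellant for the second burn ≈ 9910 kg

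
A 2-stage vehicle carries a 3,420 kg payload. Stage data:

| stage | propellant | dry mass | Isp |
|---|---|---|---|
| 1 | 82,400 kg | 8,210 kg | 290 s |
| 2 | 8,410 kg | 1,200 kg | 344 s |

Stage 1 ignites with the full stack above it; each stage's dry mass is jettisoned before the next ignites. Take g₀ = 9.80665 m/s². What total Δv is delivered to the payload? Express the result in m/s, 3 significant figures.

Δv ≈ 8010 m/s

Ignition mass of stage 1 = 82,400+8,210 + 8,410+1,200 + 3,420 = 103,640 kg.
Stage 1: m₀ = 103,640 kg, m_f = 103,640 − 82,400 = 21,240 kg; Δv = 290×9.80665×ln(4.879) = 2843.9×1.5850 ≈ 4508 m/s.
Stage 2: m₀ = 13,030 kg, m_f = 13,030 − 8,410 = 4,620 kg; Δv = 344×9.80665×ln(2.82) = 3373.5×1.0369 ≈ 3498 m/s.
Total Δv = 4508 + 3498 = 8006 m/s.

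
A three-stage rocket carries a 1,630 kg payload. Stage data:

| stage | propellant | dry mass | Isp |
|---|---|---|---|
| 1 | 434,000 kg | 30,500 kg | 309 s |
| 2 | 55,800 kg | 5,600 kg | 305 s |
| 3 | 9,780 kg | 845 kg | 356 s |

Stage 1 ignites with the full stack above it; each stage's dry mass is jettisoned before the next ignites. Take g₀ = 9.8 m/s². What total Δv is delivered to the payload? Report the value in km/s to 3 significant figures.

Δv ≈ 14.8 km/s

Ignition mass of stage 1 = 434,000+30,500 + 55,800+5,600 + 9,780+845 + 1,630 = 538,155 kg.
Stage 1: m₀ = 538,155 kg, m_f = 538,155 − 434,000 = 104,155 kg; Δv = 309×9.8×ln(5.167) = 3028.2×1.6423 ≈ 4973 m/s.
Stage 2: m₀ = 73,655 kg, m_f = 73,655 − 55,800 = 17,855 kg; Δv = 305×9.8×ln(4.125) = 2989.0×1.4171 ≈ 4236 m/s.
Stage 3: m₀ = 12,255 kg, m_f = 12,255 − 9,780 = 2,475 kg; Δv = 356×9.8×ln(4.952) = 3488.8×1.5997 ≈ 5581 m/s.
Total Δv = 4973 + 4236 + 5581 = 14790 m/s.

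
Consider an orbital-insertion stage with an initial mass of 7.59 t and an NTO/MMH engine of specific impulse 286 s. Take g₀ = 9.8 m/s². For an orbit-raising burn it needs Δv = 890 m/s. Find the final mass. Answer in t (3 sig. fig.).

v_e = Isp · g₀ = 286 × 9.8 = 2802.8 m/s.
From the ideal rocket equation, m₀/m_f = exp(Δv / v_e) = exp(890 / 2802.8) = exp(0.3175) = 1.3737.
m_f = m₀ / 1.3737 = 7.59 / 1.3737 = 5.52522 t.

final mass ≈ 5.53 t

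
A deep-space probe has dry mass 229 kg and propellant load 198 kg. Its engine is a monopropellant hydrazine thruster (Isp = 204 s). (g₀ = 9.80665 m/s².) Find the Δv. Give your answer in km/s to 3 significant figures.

Δv ≈ 1.25 km/s

v_e = Isp · g₀ = 204 × 9.80665 = 2000.6 m/s.
m₀ = m_dry + m_prop = 229 + 198 = 427 kg.
Δv = v_e · ln(m₀/m_f) = 2000.6 × ln(1.865) = 2000.6 × 0.6231 ≈ 1246.5 m/s.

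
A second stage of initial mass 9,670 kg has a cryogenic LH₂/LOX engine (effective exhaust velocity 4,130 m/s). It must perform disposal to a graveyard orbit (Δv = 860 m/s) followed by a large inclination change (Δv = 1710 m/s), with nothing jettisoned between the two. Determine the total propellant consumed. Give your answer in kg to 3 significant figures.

After the first burn: m = 9670 × exp(−860/4130.0) = 9670 × 0.81202 = 7,852.23 kg.
After the second burn: m = 7,852.23 × exp(−1710/4130.0) = 7,852.23 × 0.66097 = 5,190.09 kg.
Total propellant = m₀ − m_final = 9670 − 5,190.09 = 4,479.91 kg.

total propellant consumed ≈ 4480 kg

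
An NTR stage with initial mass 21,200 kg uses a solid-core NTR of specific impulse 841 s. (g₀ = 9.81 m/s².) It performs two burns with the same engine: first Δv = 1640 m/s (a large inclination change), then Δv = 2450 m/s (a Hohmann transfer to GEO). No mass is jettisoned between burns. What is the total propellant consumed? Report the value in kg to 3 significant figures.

total propellant consumed ≈ 8290 kg

v_e = Isp · g₀ = 841 × 9.81 = 8250.2 m/s.
After the first burn: m = 21200 × exp(−1640/8250.2) = 21200 × 0.81973 = 17,378.3 kg.
After the second burn: m = 17,378.3 × exp(−2450/8250.2) = 17,378.3 × 0.74307 = 12,913.3 kg.
Total propellant = m₀ − m_final = 21200 − 12,913.3 = 8,286.7 kg.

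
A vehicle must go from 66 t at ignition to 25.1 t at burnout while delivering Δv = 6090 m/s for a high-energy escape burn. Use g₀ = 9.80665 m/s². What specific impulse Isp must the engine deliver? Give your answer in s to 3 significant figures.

ln(m₀/m_f) = ln(66000/25100) = ln(2.629) = 0.9668.
v_e = Δv / ln(m₀/m_f) = 6090 / 0.9668 = 6299.2 m/s.
Isp = v_e / g₀ = 6299.2 / 9.80665 = 642.3 s.

Isp ≈ 642 s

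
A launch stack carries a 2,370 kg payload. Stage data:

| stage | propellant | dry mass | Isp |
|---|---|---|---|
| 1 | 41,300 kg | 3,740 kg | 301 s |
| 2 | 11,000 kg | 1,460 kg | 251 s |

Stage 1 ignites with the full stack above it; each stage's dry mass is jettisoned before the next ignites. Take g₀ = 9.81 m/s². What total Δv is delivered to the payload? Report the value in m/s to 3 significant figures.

Δv ≈ 6790 m/s

Ignition mass of stage 1 = 41,300+3,740 + 11,000+1,460 + 2,370 = 59,870 kg.
Stage 1: m₀ = 59,870 kg, m_f = 59,870 − 41,300 = 18,570 kg; Δv = 301×9.81×ln(3.224) = 2952.8×1.1706 ≈ 3457 m/s.
Stage 2: m₀ = 14,830 kg, m_f = 14,830 − 11,000 = 3,830 kg; Δv = 251×9.81×ln(3.872) = 2462.3×1.3538 ≈ 3333 m/s.
Total Δv = 3457 + 3333 = 6790 m/s.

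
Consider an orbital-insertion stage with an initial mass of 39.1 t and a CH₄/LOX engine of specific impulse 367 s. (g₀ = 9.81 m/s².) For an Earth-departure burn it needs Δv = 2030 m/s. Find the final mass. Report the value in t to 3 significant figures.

v_e = Isp · g₀ = 367 × 9.81 = 3600.3 m/s.
From the ideal rocket equation, m₀/m_f = exp(Δv / v_e) = exp(2030 / 3600.3) = exp(0.5638) = 1.7574.
m_f = m₀ / 1.7574 = 39.1 / 1.7574 = 22.2488 t.

final mass ≈ 22.2 t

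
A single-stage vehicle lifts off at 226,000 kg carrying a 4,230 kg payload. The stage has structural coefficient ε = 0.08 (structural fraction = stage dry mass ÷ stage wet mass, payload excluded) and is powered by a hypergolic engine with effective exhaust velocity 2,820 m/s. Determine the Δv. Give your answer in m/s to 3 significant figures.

Stage wet mass = m₀ − payload = 226,000 − 4,230 = 221,770 kg.
Stage dry mass = ε × stage wet mass = 0.08 × 221,770 = 17,741.6 kg.
Burnout mass m_f = stage dry + payload = 17,741.6 + 4,230 = 21,971.6 kg.
From the ideal rocket equation, Δv = v_e · ln(226,000/21,971.6) = 2820.0 × ln(10.29) = 2820.0 × 2.3308 ≈ 6573 m/s.

Δv ≈ 6570 m/s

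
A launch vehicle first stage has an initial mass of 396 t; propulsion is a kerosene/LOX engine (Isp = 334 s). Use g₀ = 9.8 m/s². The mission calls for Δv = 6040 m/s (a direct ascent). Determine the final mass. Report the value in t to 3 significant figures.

final mass ≈ 62.6 t

v_e = Isp · g₀ = 334 × 9.8 = 3273.2 m/s.
From the ideal rocket equation, m₀/m_f = exp(Δv / v_e) = exp(6040 / 3273.2) = exp(1.8453) = 6.3299.
m_f = m₀ / 6.3299 = 396 / 6.3299 = 62.5602 t.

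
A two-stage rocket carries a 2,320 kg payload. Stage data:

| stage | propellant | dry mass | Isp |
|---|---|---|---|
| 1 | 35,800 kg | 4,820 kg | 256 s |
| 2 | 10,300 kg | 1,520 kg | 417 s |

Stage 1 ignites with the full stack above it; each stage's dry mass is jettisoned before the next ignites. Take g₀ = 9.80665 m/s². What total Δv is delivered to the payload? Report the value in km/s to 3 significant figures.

Δv ≈ 7.99 km/s

Ignition mass of stage 1 = 35,800+4,820 + 10,300+1,520 + 2,320 = 54,760 kg.
Stage 1: m₀ = 54,760 kg, m_f = 54,760 − 35,800 = 18,960 kg; Δv = 256×9.80665×ln(2.888) = 2510.5×1.0606 ≈ 2663 m/s.
Stage 2: m₀ = 14,140 kg, m_f = 14,140 − 10,300 = 3,840 kg; Δv = 417×9.80665×ln(3.682) = 4089.4×1.3035 ≈ 5331 m/s.
Total Δv = 2663 + 5331 = 7994 m/s.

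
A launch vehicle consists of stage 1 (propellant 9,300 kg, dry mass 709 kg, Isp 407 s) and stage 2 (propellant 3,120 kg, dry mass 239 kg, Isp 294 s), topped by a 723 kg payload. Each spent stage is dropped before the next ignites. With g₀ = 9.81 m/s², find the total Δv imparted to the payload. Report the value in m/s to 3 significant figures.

Ignition mass of stage 1 = 9,300+709 + 3,120+239 + 723 = 14,091 kg.
Stage 1: m₀ = 14,091 kg, m_f = 14,091 − 9,300 = 4,791 kg; Δv = 407×9.81×ln(2.941) = 3992.7×1.0788 ≈ 4307 m/s.
Stage 2: m₀ = 4,082 kg, m_f = 4,082 − 3,120 = 962 kg; Δv = 294×9.81×ln(4.243) = 2884.1×1.4453 ≈ 4169 m/s.
Total Δv = 4307 + 4169 = 8476 m/s.

Δv ≈ 8480 m/s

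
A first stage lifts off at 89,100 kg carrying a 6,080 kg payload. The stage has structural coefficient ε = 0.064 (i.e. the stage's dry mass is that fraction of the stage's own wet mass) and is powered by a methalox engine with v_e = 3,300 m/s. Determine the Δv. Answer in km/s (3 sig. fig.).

Δv ≈ 6.79 km/s

Stage wet mass = m₀ − payload = 89,100 − 6,080 = 83,020 kg.
Stage dry mass = ε × stage wet mass = 0.064 × 83,020 = 5,313.28 kg.
Burnout mass m_f = stage dry + payload = 5,313.28 + 6,080 = 11,393.28 kg.
Δv = v_e · ln(89,100/11,393.28) = 3300.0 × ln(7.82) = 3300.0 × 2.0567 ≈ 6787 m/s.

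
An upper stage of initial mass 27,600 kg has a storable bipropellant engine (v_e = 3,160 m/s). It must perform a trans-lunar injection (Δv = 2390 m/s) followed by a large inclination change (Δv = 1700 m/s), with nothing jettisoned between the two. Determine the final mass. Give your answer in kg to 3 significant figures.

final mass ≈ 7560 kg

After the first burn: m = 27600 × exp(−2390/3160.0) = 27600 × 0.46939 = 12,955.2 kg.
After the second burn: m = 12,955.2 × exp(−1700/3160.0) = 12,955.2 × 0.58393 = 7,564.93 kg.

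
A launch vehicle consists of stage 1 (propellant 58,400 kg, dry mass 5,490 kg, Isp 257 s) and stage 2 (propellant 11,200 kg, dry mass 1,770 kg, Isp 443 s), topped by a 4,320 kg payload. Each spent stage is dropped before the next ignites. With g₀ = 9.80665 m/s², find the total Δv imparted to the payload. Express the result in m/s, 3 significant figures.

Ignition mass of stage 1 = 58,400+5,490 + 11,200+1,770 + 4,320 = 81,180 kg.
Stage 1: m₀ = 81,180 kg, m_f = 81,180 − 58,400 = 22,780 kg; Δv = 257×9.80665×ln(3.564) = 2520.3×1.2708 ≈ 3203 m/s.
Stage 2: m₀ = 17,290 kg, m_f = 17,290 − 11,200 = 6,090 kg; Δv = 443×9.80665×ln(2.839) = 4344.3×1.0435 ≈ 4533 m/s.
Total Δv = 3203 + 4533 = 7736 m/s.

Δv ≈ 7740 m/s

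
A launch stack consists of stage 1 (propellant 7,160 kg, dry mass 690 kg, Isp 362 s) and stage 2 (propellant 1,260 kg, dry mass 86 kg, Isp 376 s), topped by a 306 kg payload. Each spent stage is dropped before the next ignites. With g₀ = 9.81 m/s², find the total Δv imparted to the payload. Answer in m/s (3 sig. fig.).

Ignition mass of stage 1 = 7,160+690 + 1,260+86 + 306 = 9,502 kg.
Stage 1: m₀ = 9,502 kg, m_f = 9,502 − 7,160 = 2,342 kg; Δv = 362×9.81×ln(4.057) = 3551.2×1.4005 ≈ 4973 m/s.
Stage 2: m₀ = 1,652 kg, m_f = 1,652 − 1,260 = 392 kg; Δv = 376×9.81×ln(4.214) = 3688.6×1.4385 ≈ 5306 m/s.
Total Δv = 4973 + 5306 = 10279 m/s.

Δv ≈ 10300 m/s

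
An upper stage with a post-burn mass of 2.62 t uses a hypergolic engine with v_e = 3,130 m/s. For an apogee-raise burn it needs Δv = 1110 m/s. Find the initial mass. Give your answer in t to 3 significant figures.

By the Tsiolkovsky rocket equation, m₀/m_f = exp(Δv / v_e) = exp(1110 / 3130.0) = exp(0.3546) = 1.4257.
m₀ = m_f × 1.4257 = 2.62 × 1.4257 = 3.73533 t.

initial mass ≈ 3.74 t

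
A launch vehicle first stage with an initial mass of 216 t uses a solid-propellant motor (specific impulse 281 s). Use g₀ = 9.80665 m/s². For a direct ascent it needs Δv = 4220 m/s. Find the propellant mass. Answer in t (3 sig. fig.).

propellant mass ≈ 169 t

v_e = Isp · g₀ = 281 × 9.80665 = 2755.7 m/s.
By the Tsiolkovsky rocket equation, m₀/m_f = exp(Δv / v_e) = exp(4220 / 2755.7) = exp(1.5314) = 4.6246.
m_f = 216 / 4.6246 = 46.7067 t, so propellant = m₀ − m_f = 216 − 46.7067 = 169.2933 t.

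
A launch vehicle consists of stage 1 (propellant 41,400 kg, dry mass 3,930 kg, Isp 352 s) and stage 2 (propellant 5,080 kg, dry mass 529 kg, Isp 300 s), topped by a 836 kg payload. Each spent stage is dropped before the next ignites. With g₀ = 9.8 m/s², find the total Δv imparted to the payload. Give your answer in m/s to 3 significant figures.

Ignition mass of stage 1 = 41,400+3,930 + 5,080+529 + 836 = 51,775 kg.
Stage 1: m₀ = 51,775 kg, m_f = 51,775 − 41,400 = 10,375 kg; Δv = 352×9.8×ln(4.99) = 3449.6×1.6075 ≈ 5545 m/s.
Stage 2: m₀ = 6,445 kg, m_f = 6,445 − 5,080 = 1,365 kg; Δv = 300×9.8×ln(4.722) = 2940.0×1.5522 ≈ 4563 m/s.
Total Δv = 5545 + 4563 = 10108 m/s.

Δv ≈ 10100 m/s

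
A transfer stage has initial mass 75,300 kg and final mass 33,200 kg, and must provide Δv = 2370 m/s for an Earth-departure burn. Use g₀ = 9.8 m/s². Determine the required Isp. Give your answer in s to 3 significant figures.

ln(m₀/m_f) = ln(75300/33200) = ln(2.268) = 0.8189.
From the ideal rocket equation, v_e = Δv / ln(m₀/m_f) = 2370 / 0.8189 = 2894.0 m/s.
Isp = v_e / g₀ = 2894.0 / 9.8 = 295.3 s.

Isp ≈ 295 s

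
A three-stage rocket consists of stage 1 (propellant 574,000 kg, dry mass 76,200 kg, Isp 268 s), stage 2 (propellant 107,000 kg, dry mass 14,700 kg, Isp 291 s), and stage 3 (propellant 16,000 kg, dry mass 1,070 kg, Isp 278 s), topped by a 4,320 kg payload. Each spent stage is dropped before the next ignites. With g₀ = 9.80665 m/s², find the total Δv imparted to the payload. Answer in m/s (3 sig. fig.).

Ignition mass of stage 1 = 574,000+76,200 + 107,000+14,700 + 16,000+1,070 + 4,320 = 793,290 kg.
Stage 1: m₀ = 793,290 kg, m_f = 793,290 − 574,000 = 219,290 kg; Δv = 268×9.80665×ln(3.618) = 2628.2×1.2858 ≈ 3379 m/s.
Stage 2: m₀ = 143,090 kg, m_f = 143,090 − 107,000 = 36,090 kg; Δv = 291×9.80665×ln(3.965) = 2853.7×1.3775 ≈ 3931 m/s.
Stage 3: m₀ = 21,390 kg, m_f = 21,390 − 16,000 = 5,390 kg; Δv = 278×9.80665×ln(3.968) = 2726.2×1.3784 ≈ 3758 m/s.
Total Δv = 3379 + 3931 + 3758 = 11068 m/s.

Δv ≈ 11100 m/s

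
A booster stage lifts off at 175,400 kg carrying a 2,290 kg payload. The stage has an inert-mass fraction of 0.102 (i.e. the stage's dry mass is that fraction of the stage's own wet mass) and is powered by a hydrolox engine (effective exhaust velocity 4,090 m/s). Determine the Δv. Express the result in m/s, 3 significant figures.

Δv ≈ 8890 m/s

Stage wet mass = m₀ − payload = 175,400 − 2,290 = 173,110 kg.
Stage dry mass = ε × stage wet mass = 0.102 × 173,110 = 17,657.2 kg.
Burnout mass m_f = stage dry + payload = 17,657.2 + 2,290 = 19,947.2 kg.
Rocket equation: Δv = v_e · ln(175,400/19,947.2) = 4090.0 × ln(8.793) = 4090.0 × 2.1740 ≈ 8892 m/s.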